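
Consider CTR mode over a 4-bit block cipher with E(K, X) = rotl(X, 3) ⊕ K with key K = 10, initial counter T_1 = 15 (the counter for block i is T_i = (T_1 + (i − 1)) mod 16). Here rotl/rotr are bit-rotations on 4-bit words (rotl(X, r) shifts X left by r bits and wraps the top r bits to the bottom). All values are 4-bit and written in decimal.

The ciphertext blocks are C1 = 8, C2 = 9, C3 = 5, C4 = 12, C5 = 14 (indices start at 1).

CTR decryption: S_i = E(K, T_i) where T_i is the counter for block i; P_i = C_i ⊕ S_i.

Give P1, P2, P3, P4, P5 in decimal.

P1 = 13, P2 = 3, P3 = 7, P4 = 7, P5 = 13

P1: T = 15, S = E(K, T) = 5; 8 ⊕ 5 = 13.
P2: T = 0, S = E(K, T) = 10; 9 ⊕ 10 = 3.
P3: T = 1, S = E(K, T) = 2; 5 ⊕ 2 = 7.
P4: T = 2, S = E(K, T) = 11; 12 ⊕ 11 = 7.
P5: T = 3, S = E(K, T) = 3; 14 ⊕ 3 = 13.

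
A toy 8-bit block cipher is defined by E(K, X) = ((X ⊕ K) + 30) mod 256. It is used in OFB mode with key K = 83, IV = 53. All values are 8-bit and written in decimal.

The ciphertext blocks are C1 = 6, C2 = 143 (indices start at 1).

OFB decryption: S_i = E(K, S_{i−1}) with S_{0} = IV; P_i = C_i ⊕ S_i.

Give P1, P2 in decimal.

P1 = 130, P2 = 122

P1: S = E(K, 53) = 132; 6 ⊕ 132 = 130.
P2: S = E(K, 132) = 245; 143 ⊕ 245 = 122.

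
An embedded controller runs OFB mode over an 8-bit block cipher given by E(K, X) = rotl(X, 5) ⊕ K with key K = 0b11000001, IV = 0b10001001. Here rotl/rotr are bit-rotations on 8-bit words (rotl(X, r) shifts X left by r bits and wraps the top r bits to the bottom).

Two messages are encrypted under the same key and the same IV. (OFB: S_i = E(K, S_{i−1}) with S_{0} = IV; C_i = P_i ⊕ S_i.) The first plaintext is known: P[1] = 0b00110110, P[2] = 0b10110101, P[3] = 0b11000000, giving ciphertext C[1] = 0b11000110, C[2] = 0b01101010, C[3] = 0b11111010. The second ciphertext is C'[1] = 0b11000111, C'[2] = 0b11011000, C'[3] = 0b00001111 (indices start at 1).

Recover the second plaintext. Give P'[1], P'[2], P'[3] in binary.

In OFB with a reused IV, both messages share the same keystream S_i, so C_i ⊕ C'_i = P_i ⊕ P'_i and thus P'_i = P_i ⊕ C_i ⊕ C'_i.
P'[1]: 0b00110110 ⊕ 0b11000110 ⊕ 0b11000111 = 0b00110111.
P'[2]: 0b10110101 ⊕ 0b01101010 ⊕ 0b11011000 = 0b00000111.
P'[3]: 0b11000000 ⊕ 0b11111010 ⊕ 0b00001111 = 0b00110101.

P'[1] = 0b00110111, P'[2] = 0b00000111, P'[3] = 0b00110101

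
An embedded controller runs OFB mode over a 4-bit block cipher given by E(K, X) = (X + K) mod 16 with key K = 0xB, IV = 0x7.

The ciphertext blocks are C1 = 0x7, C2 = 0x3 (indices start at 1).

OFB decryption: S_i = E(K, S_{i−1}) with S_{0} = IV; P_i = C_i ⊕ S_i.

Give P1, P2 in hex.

P1 = 0x5, P2 = 0xE

P1: S = E(K, 0x7) = 0x2; 0x7 ⊕ 0x2 = 0x5.
P2: S = E(K, 0x2) = 0xD; 0x3 ⊕ 0xD = 0xE.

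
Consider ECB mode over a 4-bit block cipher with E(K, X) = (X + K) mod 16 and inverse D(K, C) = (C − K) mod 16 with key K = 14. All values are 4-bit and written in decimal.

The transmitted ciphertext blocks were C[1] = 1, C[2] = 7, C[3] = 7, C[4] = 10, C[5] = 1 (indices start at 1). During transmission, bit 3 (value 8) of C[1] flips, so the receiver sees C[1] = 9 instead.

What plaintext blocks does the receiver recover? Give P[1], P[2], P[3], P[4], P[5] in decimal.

ECB decryption: P_i = D(K, C_i).
Only C[1] changed, to 9. In ECB, a change in C_i affects only P_i. Decrypting the received ciphertext:
P[1]: D(K, 9) = 11.
P[2]: D(K, 7) = 9.
P[3]: D(K, 7) = 9.
P[4]: D(K, 10) = 12.
P[5]: D(K, 1) = 3.
Blocks that differ from the original plaintext: P[1].

P[1] = 11, P[2] = 9, P[3] = 9, P[4] = 12, P[5] = 3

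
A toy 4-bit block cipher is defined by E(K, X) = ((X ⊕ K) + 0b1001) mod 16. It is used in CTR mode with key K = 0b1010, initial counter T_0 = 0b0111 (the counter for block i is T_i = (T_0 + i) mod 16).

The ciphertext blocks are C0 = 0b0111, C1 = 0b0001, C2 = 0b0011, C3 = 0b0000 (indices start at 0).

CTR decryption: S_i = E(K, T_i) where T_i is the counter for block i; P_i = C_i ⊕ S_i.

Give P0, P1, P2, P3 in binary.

P0 = 0b0001, P1 = 0b1010, P2 = 0b1111, P3 = 0b1001

P0: T = 0b0111, S = E(K, T) = 0b0110; 0b0111 ⊕ 0b0110 = 0b0001.
P1: T = 0b1000, S = E(K, T) = 0b1011; 0b0001 ⊕ 0b1011 = 0b1010.
P2: T = 0b1001, S = E(K, T) = 0b1100; 0b0011 ⊕ 0b1100 = 0b1111.
P3: T = 0b1010, S = E(K, T) = 0b1001; 0b0000 ⊕ 0b1001 = 0b1001.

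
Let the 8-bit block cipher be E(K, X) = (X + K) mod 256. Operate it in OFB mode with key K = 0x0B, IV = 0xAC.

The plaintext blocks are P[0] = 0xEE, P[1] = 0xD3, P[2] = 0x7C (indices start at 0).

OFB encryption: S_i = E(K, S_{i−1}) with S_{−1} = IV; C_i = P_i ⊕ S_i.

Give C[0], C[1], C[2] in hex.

C[0] = 0x59, C[1] = 0x11, C[2] = 0xB1

C[0]: S = E(K, 0xAC) = 0xB7; 0xEE ⊕ 0xB7 = 0x59.
C[1]: S = E(K, 0xB7) = 0xC2; 0xD3 ⊕ 0xC2 = 0x11.
C[2]: S = E(K, 0xC2) = 0xCD; 0x7C ⊕ 0xCD = 0xB1.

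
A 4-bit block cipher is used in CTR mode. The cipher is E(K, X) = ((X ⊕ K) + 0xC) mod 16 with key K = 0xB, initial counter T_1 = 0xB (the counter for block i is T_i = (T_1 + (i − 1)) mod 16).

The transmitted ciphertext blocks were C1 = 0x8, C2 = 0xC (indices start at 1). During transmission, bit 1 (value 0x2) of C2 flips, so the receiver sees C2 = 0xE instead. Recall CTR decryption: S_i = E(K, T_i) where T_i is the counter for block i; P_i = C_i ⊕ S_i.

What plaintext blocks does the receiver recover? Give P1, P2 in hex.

P1 = 0x4, P2 = 0xD

Only C2 changed, to 0xE. In CTR, a change in C_i flips the same bit in P_i only; the keystream is unaffected. Decrypting the received ciphertext:
P1: T = 0xB, S = E(K, T) = 0xC; 0x8 ⊕ 0xC = 0x4.
P2: T = 0xC, S = E(K, T) = 0x3; 0xE ⊕ 0x3 = 0xD.
Blocks that differ from the original plaintext: P2.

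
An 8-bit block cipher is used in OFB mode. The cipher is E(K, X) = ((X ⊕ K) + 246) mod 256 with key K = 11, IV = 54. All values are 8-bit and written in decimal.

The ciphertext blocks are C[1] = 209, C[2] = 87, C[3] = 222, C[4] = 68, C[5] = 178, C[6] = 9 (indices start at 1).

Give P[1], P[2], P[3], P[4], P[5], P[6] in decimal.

OFB decryption: S_i = E(K, S_{i−1}) with S_{0} = IV; P_i = C_i ⊕ S_i.
P[1]: S = E(K, 54) = 51; 209 ⊕ 51 = 226.
P[2]: S = E(K, 51) = 46; 87 ⊕ 46 = 121.
P[3]: S = E(K, 46) = 27; 222 ⊕ 27 = 197.
P[4]: S = E(K, 27) = 6; 68 ⊕ 6 = 66.
P[5]: S = E(K, 6) = 3; 178 ⊕ 3 = 177.
P[6]: S = E(K, 3) = 254; 9 ⊕ 254 = 247.

P[1] = 226, P[2] = 121, P[3] = 197, P[4] = 66, P[5] = 177, P[6] = 247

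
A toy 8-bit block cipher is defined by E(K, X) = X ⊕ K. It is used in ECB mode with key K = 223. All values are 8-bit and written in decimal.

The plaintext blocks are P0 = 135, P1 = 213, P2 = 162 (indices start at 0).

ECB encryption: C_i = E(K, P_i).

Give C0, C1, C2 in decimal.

C0: E(K, 135) = 88.
C1: E(K, 213) = 10.
C2: E(K, 162) = 125.

C0 = 88, C1 = 10, C2 = 125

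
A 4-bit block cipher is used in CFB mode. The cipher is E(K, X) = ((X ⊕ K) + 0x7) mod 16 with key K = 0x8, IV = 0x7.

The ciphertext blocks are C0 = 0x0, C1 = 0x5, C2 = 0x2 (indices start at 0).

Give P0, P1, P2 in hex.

CFB decryption: P_i = C_i ⊕ E(K, C_{i−1}), with C_{−1} = IV.
P0: E(K, 0x7) = 0x6; 0x0 ⊕ 0x6 = 0x6.
P1: E(K, 0x0) = 0xF; 0x5 ⊕ 0xF = 0xA.
P2: E(K, 0x5) = 0x4; 0x2 ⊕ 0x4 = 0x6.

P0 = 0x6, P1 = 0xA, P2 = 0x6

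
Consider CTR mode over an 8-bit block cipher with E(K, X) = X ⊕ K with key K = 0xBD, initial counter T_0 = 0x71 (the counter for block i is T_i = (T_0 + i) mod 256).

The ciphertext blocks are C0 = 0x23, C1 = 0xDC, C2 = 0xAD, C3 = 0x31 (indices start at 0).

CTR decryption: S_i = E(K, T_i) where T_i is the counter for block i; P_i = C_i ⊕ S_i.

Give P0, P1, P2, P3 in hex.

P0 = 0xEF, P1 = 0x13, P2 = 0x63, P3 = 0xF8

P0: T = 0x71, S = E(K, T) = 0xCC; 0x23 ⊕ 0xCC = 0xEF.
P1: T = 0x72, S = E(K, T) = 0xCF; 0xDC ⊕ 0xCF = 0x13.
P2: T = 0x73, S = E(K, T) = 0xCE; 0xAD ⊕ 0xCE = 0x63.
P3: T = 0x74, S = E(K, T) = 0xC9; 0x31 ⊕ 0xC9 = 0xF8.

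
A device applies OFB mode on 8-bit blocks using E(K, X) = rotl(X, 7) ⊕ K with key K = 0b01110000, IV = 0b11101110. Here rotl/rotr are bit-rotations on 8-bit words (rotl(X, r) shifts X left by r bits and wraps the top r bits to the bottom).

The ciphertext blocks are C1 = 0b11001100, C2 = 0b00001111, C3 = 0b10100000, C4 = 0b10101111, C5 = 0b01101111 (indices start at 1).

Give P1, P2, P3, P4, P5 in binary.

OFB decryption: S_i = E(K, S_{i−1}) with S_{0} = IV; P_i = C_i ⊕ S_i.
P1: S = E(K, 0b11101110) = 0b00000111; 0b11001100 ⊕ 0b00000111 = 0b11001011.
P2: S = E(K, 0b00000111) = 0b11110011; 0b00001111 ⊕ 0b11110011 = 0b11111100.
P3: S = E(K, 0b11110011) = 0b10001001; 0b10100000 ⊕ 0b10001001 = 0b00101001.
P4: S = E(K, 0b10001001) = 0b10110100; 0b10101111 ⊕ 0b10110100 = 0b00011011.
P5: S = E(K, 0b10110100) = 0b00101010; 0b01101111 ⊕ 0b00101010 = 0b01000101.

P1 = 0b11001011, P2 = 0b11111100, P3 = 0b00101001, P4 = 0b00011011, P5 = 0b01000101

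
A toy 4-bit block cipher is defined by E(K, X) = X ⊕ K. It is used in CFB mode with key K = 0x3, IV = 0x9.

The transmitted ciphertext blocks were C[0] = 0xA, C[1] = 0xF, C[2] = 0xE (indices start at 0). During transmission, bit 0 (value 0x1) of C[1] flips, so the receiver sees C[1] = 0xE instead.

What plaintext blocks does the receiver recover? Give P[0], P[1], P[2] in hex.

P[0] = 0x0, P[1] = 0x7, P[2] = 0x3

CFB decryption: P_i = C_i ⊕ E(K, C_{i−1}), with C_{−1} = IV.
Only C[1] changed, to 0xE. In CFB, a change in C_i flips the same bit in P_i and garbles P_{i+1}. Decrypting the received ciphertext:
P[0]: E(K, 0x9) = 0xA; 0xA ⊕ 0xA = 0x0.
P[1]: E(K, 0xA) = 0x9; 0xE ⊕ 0x9 = 0x7.
P[2]: E(K, 0xE) = 0xD; 0xE ⊕ 0xD = 0x3.
Blocks that differ from the original plaintext: P[1], P[2].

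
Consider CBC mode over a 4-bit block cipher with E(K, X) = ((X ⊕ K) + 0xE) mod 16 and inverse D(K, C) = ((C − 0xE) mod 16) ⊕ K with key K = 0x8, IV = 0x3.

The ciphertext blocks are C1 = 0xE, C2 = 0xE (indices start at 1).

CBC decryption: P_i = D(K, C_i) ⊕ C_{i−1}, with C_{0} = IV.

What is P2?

P2: D(K, 0xE) = 0x8; 0x8 ⊕ 0xE = 0x6.

P2 = 0x6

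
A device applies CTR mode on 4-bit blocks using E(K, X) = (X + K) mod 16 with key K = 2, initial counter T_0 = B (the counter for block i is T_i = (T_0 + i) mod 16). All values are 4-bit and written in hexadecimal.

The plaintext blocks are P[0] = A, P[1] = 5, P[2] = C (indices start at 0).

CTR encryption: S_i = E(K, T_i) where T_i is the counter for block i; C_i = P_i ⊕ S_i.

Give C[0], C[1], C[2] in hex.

C[0]: T = B, S = E(K, T) = D; A ⊕ D = 7.
C[1]: T = C, S = E(K, T) = E; 5 ⊕ E = B.
C[2]: T = D, S = E(K, T) = F; C ⊕ F = 3.

C[0] = 7, C[1] = B, C[2] = 3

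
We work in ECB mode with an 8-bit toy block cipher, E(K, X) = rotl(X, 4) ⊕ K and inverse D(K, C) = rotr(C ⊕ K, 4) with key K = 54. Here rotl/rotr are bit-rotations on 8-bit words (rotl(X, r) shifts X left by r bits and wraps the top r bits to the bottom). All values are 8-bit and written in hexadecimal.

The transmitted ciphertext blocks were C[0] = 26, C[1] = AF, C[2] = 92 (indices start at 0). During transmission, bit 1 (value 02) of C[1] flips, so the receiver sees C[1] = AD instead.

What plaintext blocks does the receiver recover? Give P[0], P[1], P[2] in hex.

P[0] = 27, P[1] = 9F, P[2] = 6C

ECB decryption: P_i = D(K, C_i).
Only C[1] changed, to AD. In ECB, a change in C_i affects only P_i. Decrypting the received ciphertext:
P[0]: D(K, 26) = 27.
P[1]: D(K, AD) = 9F.
P[2]: D(K, 92) = 6C.
Blocks that differ from the original plaintext: P[1].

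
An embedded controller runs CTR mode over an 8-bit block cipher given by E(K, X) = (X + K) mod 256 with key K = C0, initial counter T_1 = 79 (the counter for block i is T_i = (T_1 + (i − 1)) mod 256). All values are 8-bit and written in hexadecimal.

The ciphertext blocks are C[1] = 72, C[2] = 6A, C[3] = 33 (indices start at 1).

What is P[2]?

P[2] = 50

CTR decryption: S_i = E(K, T_i) where T_i is the counter for block i; P_i = C_i ⊕ S_i.
P[2]: T = 7A, S = E(K, T) = 3A; 6A ⊕ 3A = 50.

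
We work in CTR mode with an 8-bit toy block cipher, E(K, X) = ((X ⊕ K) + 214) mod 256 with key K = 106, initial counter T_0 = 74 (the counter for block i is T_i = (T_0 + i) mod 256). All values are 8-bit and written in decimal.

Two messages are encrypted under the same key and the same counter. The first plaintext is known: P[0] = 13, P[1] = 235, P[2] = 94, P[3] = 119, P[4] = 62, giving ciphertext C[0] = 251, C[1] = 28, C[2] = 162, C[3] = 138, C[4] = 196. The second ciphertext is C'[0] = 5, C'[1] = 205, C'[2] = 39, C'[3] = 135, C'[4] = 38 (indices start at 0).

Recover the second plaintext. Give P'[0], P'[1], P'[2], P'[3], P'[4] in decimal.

In CTR with a reused counter, both messages share the same keystream S_i, so C_i ⊕ C'_i = P_i ⊕ P'_i and thus P'_i = P_i ⊕ C_i ⊕ C'_i.
P'[0]: 13 ⊕ 251 ⊕ 5 = 243.
P'[1]: 235 ⊕ 28 ⊕ 205 = 58.
P'[2]: 94 ⊕ 162 ⊕ 39 = 219.
P'[3]: 119 ⊕ 138 ⊕ 135 = 122.
P'[4]: 62 ⊕ 196 ⊕ 38 = 220.

P'[0] = 243, P'[1] = 58, P'[2] = 219, P'[3] = 122, P'[4] = 220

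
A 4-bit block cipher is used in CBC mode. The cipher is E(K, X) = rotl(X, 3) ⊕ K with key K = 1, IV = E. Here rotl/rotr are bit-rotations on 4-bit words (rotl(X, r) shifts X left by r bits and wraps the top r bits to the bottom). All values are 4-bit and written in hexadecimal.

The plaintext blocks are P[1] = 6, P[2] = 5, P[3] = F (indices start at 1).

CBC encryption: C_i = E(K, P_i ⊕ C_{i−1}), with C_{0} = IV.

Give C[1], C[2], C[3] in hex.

C[1] = 5, C[2] = 1, C[3] = 6

C[1]: P[1] ⊕ E = 8; E(K, 8) = 5.
C[2]: P[2] ⊕ 5 = 0; E(K, 0) = 1.
C[3]: P[3] ⊕ 1 = E; E(K, E) = 6.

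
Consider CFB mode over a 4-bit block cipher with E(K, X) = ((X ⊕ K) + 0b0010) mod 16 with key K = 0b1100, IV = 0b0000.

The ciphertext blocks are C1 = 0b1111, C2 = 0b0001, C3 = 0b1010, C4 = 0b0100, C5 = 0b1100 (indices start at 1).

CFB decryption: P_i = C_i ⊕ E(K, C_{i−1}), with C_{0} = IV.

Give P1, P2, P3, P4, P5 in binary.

P1: E(K, 0b0000) = 0b1110; 0b1111 ⊕ 0b1110 = 0b0001.
P2: E(K, 0b1111) = 0b0101; 0b0001 ⊕ 0b0101 = 0b0100.
P3: E(K, 0b0001) = 0b1111; 0b1010 ⊕ 0b1111 = 0b0101.
P4: E(K, 0b1010) = 0b1000; 0b0100 ⊕ 0b1000 = 0b1100.
P5: E(K, 0b0100) = 0b1010; 0b1100 ⊕ 0b1010 = 0b0110.

P1 = 0b0001, P2 = 0b0100, P3 = 0b0101, P4 = 0b1100, P5 = 0b0110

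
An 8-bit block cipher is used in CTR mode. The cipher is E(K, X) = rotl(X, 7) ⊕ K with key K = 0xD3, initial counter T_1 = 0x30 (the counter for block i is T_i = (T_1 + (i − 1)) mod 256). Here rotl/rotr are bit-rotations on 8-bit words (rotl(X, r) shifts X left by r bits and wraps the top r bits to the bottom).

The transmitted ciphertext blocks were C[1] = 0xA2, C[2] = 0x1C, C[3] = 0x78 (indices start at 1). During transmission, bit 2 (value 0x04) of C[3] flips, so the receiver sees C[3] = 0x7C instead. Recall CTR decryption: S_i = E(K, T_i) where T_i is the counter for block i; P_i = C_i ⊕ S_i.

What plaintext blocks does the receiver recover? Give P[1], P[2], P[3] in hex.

P[1] = 0x69, P[2] = 0x57, P[3] = 0xB6

Only C[3] changed, to 0x7C. In CTR, a change in C_i flips the same bit in P_i only; the keystream is unaffected. Decrypting the received ciphertext:
P[1]: T = 0x30, S = E(K, T) = 0xCB; 0xA2 ⊕ 0xCB = 0x69.
P[2]: T = 0x31, S = E(K, T) = 0x4B; 0x1C ⊕ 0x4B = 0x57.
P[3]: T = 0x32, S = E(K, T) = 0xCA; 0x7C ⊕ 0xCA = 0xB6.
Blocks that differ from the original plaintext: P[3].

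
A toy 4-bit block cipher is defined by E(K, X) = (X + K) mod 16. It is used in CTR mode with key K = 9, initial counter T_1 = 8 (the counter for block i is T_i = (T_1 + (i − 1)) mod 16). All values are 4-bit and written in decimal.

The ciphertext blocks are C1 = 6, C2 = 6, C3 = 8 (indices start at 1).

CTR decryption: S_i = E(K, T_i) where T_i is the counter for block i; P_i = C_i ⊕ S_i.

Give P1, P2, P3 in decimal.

P1 = 7, P2 = 4, P3 = 11

P1: T = 8, S = E(K, T) = 1; 6 ⊕ 1 = 7.
P2: T = 9, S = E(K, T) = 2; 6 ⊕ 2 = 4.
P3: T = 10, S = E(K, T) = 3; 8 ⊕ 3 = 11.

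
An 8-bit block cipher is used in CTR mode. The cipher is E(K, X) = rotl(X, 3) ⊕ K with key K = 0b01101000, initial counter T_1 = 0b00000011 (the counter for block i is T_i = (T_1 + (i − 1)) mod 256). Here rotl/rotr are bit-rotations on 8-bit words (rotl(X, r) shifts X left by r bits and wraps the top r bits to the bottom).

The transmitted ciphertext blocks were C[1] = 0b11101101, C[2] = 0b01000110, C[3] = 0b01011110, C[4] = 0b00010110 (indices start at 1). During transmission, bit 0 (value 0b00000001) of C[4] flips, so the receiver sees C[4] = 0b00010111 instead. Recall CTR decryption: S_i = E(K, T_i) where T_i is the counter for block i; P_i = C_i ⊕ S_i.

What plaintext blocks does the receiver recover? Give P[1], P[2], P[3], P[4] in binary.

P[1] = 0b10011101, P[2] = 0b00001110, P[3] = 0b00011110, P[4] = 0b01001111

Only C[4] changed, to 0b00010111. In CTR, a change in C_i flips the same bit in P_i only; the keystream is unaffected. Decrypting the received ciphertext:
P[1]: T = 0b00000011, S = E(K, T) = 0b01110000; 0b11101101 ⊕ 0b01110000 = 0b10011101.
P[2]: T = 0b00000100, S = E(K, T) = 0b01001000; 0b01000110 ⊕ 0b01001000 = 0b00001110.
P[3]: T = 0b00000101, S = E(K, T) = 0b01000000; 0b01011110 ⊕ 0b01000000 = 0b00011110.
P[4]: T = 0b00000110, S = E(K, T) = 0b01011000; 0b00010111 ⊕ 0b01011000 = 0b01001111.
Blocks that differ from the original plaintext: P[4].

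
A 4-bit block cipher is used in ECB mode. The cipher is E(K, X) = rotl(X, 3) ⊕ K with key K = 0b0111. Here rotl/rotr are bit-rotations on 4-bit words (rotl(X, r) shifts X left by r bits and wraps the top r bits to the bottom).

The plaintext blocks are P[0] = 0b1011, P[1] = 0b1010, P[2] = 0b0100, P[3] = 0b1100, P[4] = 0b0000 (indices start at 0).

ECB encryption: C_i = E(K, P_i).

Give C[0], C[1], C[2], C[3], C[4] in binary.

C[0]: E(K, 0b1011) = 0b1010.
C[1]: E(K, 0b1010) = 0b0010.
C[2]: E(K, 0b0100) = 0b0101.
C[3]: E(K, 0b1100) = 0b0001.
C[4]: E(K, 0b0000) = 0b0111.

C[0] = 0b1010, C[1] = 0b0010, C[2] = 0b0101, C[3] = 0b0001, C[4] = 0b0111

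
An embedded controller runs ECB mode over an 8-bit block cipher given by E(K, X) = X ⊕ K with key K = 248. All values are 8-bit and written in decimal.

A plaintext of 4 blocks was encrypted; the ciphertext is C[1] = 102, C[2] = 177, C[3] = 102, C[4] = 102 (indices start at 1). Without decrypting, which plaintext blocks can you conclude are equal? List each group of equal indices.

ECB encrypts each block independently with the same key, so equal ciphertext blocks imply equal plaintext blocks.
C[1] = C[3] = C[4] = 102, so P[1] = P[3] = P[4].

P[1] = P[3] = P[4]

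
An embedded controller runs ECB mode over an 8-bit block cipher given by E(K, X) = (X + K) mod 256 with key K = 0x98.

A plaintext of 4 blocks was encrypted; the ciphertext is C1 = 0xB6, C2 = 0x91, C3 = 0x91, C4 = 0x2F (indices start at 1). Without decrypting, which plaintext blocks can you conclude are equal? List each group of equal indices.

ECB encrypts each block independently with the same key, so equal ciphertext blocks imply equal plaintext blocks.
C2 = C3 = 0x91, so P2 = P3.

P2 = P3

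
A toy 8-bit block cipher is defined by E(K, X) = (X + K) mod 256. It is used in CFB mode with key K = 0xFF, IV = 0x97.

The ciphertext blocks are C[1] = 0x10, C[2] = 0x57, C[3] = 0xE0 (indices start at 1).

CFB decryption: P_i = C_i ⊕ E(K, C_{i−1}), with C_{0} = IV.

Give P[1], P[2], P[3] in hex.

P[1]: E(K, 0x97) = 0x96; 0x10 ⊕ 0x96 = 0x86.
P[2]: E(K, 0x10) = 0x0F; 0x57 ⊕ 0x0F = 0x58.
P[3]: E(K, 0x57) = 0x56; 0xE0 ⊕ 0x56 = 0xB6.

P[1] = 0x86, P[2] = 0x58, P[3] = 0xB6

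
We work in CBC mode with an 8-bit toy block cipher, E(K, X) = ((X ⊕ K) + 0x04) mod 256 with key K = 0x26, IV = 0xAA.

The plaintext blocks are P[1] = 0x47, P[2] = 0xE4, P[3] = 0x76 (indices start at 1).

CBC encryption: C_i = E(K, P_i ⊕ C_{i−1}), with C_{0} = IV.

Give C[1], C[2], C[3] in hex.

C[1]: P[1] ⊕ 0xAA = 0xED; E(K, 0xED) = 0xCF.
C[2]: P[2] ⊕ 0xCF = 0x2B; E(K, 0x2B) = 0x11.
C[3]: P[3] ⊕ 0x11 = 0x67; E(K, 0x67) = 0x45.

C[1] = 0xCF, C[2] = 0x11, C[3] = 0x45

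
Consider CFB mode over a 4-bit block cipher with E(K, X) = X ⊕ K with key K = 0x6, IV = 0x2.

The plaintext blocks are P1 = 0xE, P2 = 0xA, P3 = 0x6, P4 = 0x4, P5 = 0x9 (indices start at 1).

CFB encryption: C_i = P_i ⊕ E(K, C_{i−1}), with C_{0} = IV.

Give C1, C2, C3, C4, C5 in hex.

C1: E(K, 0x2) = 0x4; 0xE ⊕ 0x4 = 0xA.
C2: E(K, 0xA) = 0xC; 0xA ⊕ 0xC = 0x6.
C3: E(K, 0x6) = 0x0; 0x6 ⊕ 0x0 = 0x6.
C4: E(K, 0x6) = 0x0; 0x4 ⊕ 0x0 = 0x4.
C5: E(K, 0x4) = 0x2; 0x9 ⊕ 0x2 = 0xB.

C1 = 0xA, C2 = 0x6, C3 = 0x6, C4 = 0x4, C5 = 0xB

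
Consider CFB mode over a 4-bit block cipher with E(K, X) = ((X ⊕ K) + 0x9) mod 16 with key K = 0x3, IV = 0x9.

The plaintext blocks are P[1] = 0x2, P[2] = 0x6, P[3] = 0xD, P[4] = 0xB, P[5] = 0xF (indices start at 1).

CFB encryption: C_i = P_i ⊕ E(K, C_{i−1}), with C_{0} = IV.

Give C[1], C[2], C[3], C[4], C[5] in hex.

C[1]: E(K, 0x9) = 0x3; 0x2 ⊕ 0x3 = 0x1.
C[2]: E(K, 0x1) = 0xB; 0x6 ⊕ 0xB = 0xD.
C[3]: E(K, 0xD) = 0x7; 0xD ⊕ 0x7 = 0xA.
C[4]: E(K, 0xA) = 0x2; 0xB ⊕ 0x2 = 0x9.
C[5]: E(K, 0x9) = 0x3; 0xF ⊕ 0x3 = 0xC.

C[1] = 0x1, C[2] = 0xD, C[3] = 0xA, C[4] = 0x9, C[5] = 0xC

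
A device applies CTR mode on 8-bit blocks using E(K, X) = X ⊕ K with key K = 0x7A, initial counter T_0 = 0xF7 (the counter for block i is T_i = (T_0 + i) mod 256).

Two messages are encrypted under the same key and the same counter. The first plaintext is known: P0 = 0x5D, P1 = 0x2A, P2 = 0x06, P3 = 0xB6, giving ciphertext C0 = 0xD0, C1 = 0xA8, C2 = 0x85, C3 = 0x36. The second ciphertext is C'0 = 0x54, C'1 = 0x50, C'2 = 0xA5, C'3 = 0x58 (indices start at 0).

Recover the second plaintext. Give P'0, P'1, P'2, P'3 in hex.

In CTR with a reused counter, both messages share the same keystream S_i, so C_i ⊕ C'_i = P_i ⊕ P'_i and thus P'_i = P_i ⊕ C_i ⊕ C'_i.
P'0: 0x5D ⊕ 0xD0 ⊕ 0x54 = 0xD9.
P'1: 0x2A ⊕ 0xA8 ⊕ 0x50 = 0xD2.
P'2: 0x06 ⊕ 0x85 ⊕ 0xA5 = 0x26.
P'3: 0xB6 ⊕ 0x36 ⊕ 0x58 = 0xD8.

P'0 = 0xD9, P'1 = 0xD2, P'2 = 0x26, P'3 = 0xD8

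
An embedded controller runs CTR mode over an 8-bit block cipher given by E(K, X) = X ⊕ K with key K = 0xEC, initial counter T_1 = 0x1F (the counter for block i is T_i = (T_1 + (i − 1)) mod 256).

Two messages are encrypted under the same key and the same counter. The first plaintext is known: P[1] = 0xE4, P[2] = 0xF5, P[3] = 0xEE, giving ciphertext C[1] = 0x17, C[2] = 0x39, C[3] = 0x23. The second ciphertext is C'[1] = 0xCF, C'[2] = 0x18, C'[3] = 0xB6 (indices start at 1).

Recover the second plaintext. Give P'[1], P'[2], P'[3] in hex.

In CTR with a reused counter, both messages share the same keystream S_i, so C_i ⊕ C'_i = P_i ⊕ P'_i and thus P'_i = P_i ⊕ C_i ⊕ C'_i.
P'[1]: 0xE4 ⊕ 0x17 ⊕ 0xCF = 0x3C.
P'[2]: 0xF5 ⊕ 0x39 ⊕ 0x18 = 0xD4.
P'[3]: 0xEE ⊕ 0x23 ⊕ 0xB6 = 0x7B.

P'[1] = 0x3C, P'[2] = 0xD4, P'[3] = 0x7B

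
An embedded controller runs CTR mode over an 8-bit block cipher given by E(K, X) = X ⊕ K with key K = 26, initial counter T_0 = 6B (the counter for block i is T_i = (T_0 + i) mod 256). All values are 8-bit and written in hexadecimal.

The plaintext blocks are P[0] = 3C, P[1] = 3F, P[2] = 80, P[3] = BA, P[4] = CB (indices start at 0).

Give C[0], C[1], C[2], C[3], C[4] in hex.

CTR encryption: S_i = E(K, T_i) where T_i is the counter for block i; C_i = P_i ⊕ S_i.
C[0]: T = 6B, S = E(K, T) = 4D; 3C ⊕ 4D = 71.
C[1]: T = 6C, S = E(K, T) = 4A; 3F ⊕ 4A = 75.
C[2]: T = 6D, S = E(K, T) = 4B; 80 ⊕ 4B = CB.
C[3]: T = 6E, S = E(K, T) = 48; BA ⊕ 48 = F2.
C[4]: T = 6F, S = E(K, T) = 49; CB ⊕ 49 = 82.

C[0] = 71, C[1] = 75, C[2] = CB, C[3] = F2, C[4] = 82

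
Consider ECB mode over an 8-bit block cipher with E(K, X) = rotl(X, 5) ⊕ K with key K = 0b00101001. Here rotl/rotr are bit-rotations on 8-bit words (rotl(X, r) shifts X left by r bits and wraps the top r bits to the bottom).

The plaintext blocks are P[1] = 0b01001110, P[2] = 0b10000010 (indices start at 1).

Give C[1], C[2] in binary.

C[1] = 0b11100000, C[2] = 0b01111001

ECB encryption: C_i = E(K, P_i).
C[1]: E(K, 0b01001110) = 0b11100000.
C[2]: E(K, 0b10000010) = 0b01111001.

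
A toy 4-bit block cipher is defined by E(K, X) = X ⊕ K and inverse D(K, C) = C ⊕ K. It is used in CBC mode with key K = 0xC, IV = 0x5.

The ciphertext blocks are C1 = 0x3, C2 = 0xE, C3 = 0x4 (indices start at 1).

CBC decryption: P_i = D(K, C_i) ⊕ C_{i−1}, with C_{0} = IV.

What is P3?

P3: D(K, 0x4) = 0x8; 0x8 ⊕ 0xE = 0x6.

P3 = 0x6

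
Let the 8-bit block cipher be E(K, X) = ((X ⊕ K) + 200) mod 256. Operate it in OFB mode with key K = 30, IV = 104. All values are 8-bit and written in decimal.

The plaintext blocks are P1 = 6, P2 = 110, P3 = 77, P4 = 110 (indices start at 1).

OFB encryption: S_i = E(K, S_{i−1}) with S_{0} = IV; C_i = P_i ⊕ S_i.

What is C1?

C1: S = E(K, 104) = 62; 6 ⊕ 62 = 56.

C1 = 56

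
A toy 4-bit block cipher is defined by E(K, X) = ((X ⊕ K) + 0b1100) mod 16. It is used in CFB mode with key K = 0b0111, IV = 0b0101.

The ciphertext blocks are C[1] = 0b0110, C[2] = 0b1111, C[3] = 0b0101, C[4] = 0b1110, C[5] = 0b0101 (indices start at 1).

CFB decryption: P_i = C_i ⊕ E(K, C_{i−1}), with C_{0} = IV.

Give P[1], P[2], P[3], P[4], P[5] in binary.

P[1]: E(K, 0b0101) = 0b1110; 0b0110 ⊕ 0b1110 = 0b1000.
P[2]: E(K, 0b0110) = 0b1101; 0b1111 ⊕ 0b1101 = 0b0010.
P[3]: E(K, 0b1111) = 0b0100; 0b0101 ⊕ 0b0100 = 0b0001.
P[4]: E(K, 0b0101) = 0b1110; 0b1110 ⊕ 0b1110 = 0b0000.
P[5]: E(K, 0b1110) = 0b0101; 0b0101 ⊕ 0b0101 = 0b0000.

P[1] = 0b1000, P[2] = 0b0010, P[3] = 0b0001, P[4] = 0b0000, P[5] = 0b0000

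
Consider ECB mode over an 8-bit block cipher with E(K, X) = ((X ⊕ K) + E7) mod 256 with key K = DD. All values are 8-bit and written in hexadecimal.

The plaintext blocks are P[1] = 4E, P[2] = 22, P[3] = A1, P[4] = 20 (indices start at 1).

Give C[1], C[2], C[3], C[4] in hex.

ECB encryption: C_i = E(K, P_i).
C[1]: E(K, 4E) = 7A.
C[2]: E(K, 22) = E6.
C[3]: E(K, A1) = 63.
C[4]: E(K, 20) = E4.

C[1] = 7A, C[2] = E6, C[3] = 63, C[4] = E4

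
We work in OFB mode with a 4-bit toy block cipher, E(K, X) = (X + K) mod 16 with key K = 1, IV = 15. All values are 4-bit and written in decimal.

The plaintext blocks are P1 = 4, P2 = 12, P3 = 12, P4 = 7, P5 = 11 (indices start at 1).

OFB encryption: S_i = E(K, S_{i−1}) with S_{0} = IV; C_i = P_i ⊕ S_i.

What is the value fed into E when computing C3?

1

C1: S = E(K, 15) = 0; 4 ⊕ 0 = 4.
C2: S = E(K, 0) = 1; 12 ⊕ 1 = 13.
C3: S = E(K, 1) = 2; 12 ⊕ 2 = 14.
So the input to E for block 3 is 1.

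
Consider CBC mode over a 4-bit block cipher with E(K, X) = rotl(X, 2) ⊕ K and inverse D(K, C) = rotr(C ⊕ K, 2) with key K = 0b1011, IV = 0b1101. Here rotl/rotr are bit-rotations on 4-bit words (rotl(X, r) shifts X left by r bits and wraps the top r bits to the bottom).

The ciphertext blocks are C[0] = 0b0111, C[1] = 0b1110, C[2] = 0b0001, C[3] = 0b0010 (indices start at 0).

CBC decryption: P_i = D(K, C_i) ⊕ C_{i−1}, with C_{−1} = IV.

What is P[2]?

P[2] = 0b0100

P[2]: D(K, 0b0001) = 0b1010; 0b1010 ⊕ 0b1110 = 0b0100.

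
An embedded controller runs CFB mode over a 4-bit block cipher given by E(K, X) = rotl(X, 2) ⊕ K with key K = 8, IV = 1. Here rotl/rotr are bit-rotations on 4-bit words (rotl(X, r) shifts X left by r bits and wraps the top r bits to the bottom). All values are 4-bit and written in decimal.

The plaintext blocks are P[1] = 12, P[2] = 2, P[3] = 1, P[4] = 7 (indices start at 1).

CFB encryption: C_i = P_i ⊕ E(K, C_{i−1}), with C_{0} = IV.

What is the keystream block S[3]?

2

C[1]: E(K, 1) = 12; 12 ⊕ 12 = 0.
C[2]: E(K, 0) = 8; 2 ⊕ 8 = 10.
C[3]: E(K, 10) = 2; 1 ⊕ 2 = 3.
So S[3] = 2.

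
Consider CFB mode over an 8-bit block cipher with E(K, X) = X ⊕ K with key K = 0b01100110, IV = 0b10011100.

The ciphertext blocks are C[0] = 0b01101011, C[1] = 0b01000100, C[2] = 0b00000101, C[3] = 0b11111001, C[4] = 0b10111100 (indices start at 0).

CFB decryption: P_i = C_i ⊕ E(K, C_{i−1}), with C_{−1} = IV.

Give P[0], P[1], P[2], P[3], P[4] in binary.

P[0]: E(K, 0b10011100) = 0b11111010; 0b01101011 ⊕ 0b11111010 = 0b10010001.
P[1]: E(K, 0b01101011) = 0b00001101; 0b01000100 ⊕ 0b00001101 = 0b01001001.
P[2]: E(K, 0b01000100) = 0b00100010; 0b00000101 ⊕ 0b00100010 = 0b00100111.
P[3]: E(K, 0b00000101) = 0b01100011; 0b11111001 ⊕ 0b01100011 = 0b10011010.
P[4]: E(K, 0b11111001) = 0b10011111; 0b10111100 ⊕ 0b10011111 = 0b00100011.

P[0] = 0b10010001, P[1] = 0b01001001, P[2] = 0b00100111, P[3] = 0b10011010, P[4] = 0b00100011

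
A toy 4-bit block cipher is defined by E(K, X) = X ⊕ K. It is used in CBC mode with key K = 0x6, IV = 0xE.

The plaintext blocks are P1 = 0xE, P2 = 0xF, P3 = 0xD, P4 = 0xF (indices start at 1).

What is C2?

CBC encryption: C_i = E(K, P_i ⊕ C_{i−1}), with C_{0} = IV.
C1: P1 ⊕ 0xE = 0x0; E(K, 0x0) = 0x6.
C2: P2 ⊕ 0x6 = 0x9; E(K, 0x9) = 0xF.

C2 = 0xF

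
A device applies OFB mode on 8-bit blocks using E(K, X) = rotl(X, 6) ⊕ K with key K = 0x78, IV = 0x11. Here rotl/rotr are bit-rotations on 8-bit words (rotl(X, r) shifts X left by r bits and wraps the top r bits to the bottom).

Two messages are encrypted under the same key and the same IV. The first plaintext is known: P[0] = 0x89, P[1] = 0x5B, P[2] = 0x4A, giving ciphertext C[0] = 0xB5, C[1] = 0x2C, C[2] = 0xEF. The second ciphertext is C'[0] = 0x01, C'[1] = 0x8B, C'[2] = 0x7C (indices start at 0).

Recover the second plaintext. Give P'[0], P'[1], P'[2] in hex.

In OFB with a reused IV, both messages share the same keystream S_i, so C_i ⊕ C'_i = P_i ⊕ P'_i and thus P'_i = P_i ⊕ C_i ⊕ C'_i.
P'[0]: 0x89 ⊕ 0xB5 ⊕ 0x01 = 0x3D.
P'[1]: 0x5B ⊕ 0x2C ⊕ 0x8B = 0xFC.
P'[2]: 0x4A ⊕ 0xEF ⊕ 0x7C = 0xD9.

P'[0] = 0x3D, P'[1] = 0xFC, P'[2] = 0xD9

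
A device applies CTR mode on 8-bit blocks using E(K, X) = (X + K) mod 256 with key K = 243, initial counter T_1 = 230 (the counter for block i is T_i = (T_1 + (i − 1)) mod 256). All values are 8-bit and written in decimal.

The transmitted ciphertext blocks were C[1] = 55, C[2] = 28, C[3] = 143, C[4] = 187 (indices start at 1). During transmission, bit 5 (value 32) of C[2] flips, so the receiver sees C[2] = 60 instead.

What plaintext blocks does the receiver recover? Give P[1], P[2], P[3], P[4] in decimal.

P[1] = 238, P[2] = 230, P[3] = 84, P[4] = 103

CTR decryption: S_i = E(K, T_i) where T_i is the counter for block i; P_i = C_i ⊕ S_i.
Only C[2] changed, to 60. In CTR, a change in C_i flips the same bit in P_i only; the keystream is unaffected. Decrypting the received ciphertext:
P[1]: T = 230, S = E(K, T) = 217; 55 ⊕ 217 = 238.
P[2]: T = 231, S = E(K, T) = 218; 60 ⊕ 218 = 230.
P[3]: T = 232, S = E(K, T) = 219; 143 ⊕ 219 = 84.
P[4]: T = 233, S = E(K, T) = 220; 187 ⊕ 220 = 103.
Blocks that differ from the original plaintext: P[2].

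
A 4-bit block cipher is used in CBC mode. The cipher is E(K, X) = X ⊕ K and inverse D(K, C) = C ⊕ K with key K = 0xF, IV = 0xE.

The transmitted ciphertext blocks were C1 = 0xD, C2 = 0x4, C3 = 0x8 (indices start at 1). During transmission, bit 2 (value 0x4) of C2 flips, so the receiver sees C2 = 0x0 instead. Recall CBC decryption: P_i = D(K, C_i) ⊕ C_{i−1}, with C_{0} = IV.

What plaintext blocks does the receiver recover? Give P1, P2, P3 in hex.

Only C2 changed, to 0x0. In CBC, a change in C_i garbles P_i and flips the same bit in P_{i+1}. Decrypting the received ciphertext:
P1: D(K, 0xD) = 0x2; 0x2 ⊕ 0xE = 0xC.
P2: D(K, 0x0) = 0xF; 0xF ⊕ 0xD = 0x2.
P3: D(K, 0x8) = 0x7; 0x7 ⊕ 0x0 = 0x7.
Blocks that differ from the original plaintext: P2, P3.

P1 = 0xC, P2 = 0x2, P3 = 0x7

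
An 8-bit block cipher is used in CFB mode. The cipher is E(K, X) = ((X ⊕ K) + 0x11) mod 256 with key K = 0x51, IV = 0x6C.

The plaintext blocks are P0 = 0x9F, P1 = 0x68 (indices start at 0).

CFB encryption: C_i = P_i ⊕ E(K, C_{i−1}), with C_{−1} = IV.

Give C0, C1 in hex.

C0: E(K, 0x6C) = 0x4E; 0x9F ⊕ 0x4E = 0xD1.
C1: E(K, 0xD1) = 0x91; 0x68 ⊕ 0x91 = 0xF9.

C0 = 0xD1, C1 = 0xF9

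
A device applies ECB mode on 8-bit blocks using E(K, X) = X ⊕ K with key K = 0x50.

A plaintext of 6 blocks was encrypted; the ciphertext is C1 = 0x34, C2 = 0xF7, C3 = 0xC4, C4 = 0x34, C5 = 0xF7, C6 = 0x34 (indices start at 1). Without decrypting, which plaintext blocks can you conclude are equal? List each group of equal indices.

P1 = P4 = P6; P2 = P5

ECB encrypts each block independently with the same key, so equal ciphertext blocks imply equal plaintext blocks.
C1 = C4 = C6 = 0x34, so P1 = P4 = P6.
C2 = C5 = 0xF7, so P2 = P5.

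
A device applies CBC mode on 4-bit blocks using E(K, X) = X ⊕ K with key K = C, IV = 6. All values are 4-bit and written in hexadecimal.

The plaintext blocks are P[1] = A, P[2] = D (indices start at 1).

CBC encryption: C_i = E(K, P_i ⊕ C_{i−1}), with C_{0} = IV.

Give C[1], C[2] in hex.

C[1] = 0, C[2] = 1

C[1]: P[1] ⊕ 6 = C; E(K, C) = 0.
C[2]: P[2] ⊕ 0 = D; E(K, D) = 1.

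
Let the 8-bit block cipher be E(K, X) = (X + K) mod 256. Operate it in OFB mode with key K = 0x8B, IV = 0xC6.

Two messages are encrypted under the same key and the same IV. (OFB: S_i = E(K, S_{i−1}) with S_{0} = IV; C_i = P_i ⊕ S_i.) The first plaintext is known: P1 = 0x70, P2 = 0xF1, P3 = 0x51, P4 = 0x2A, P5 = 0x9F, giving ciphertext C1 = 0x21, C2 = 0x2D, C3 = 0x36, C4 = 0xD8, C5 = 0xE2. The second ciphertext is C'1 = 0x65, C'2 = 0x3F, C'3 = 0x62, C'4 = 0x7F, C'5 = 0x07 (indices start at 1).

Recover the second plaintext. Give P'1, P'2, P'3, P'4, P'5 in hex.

In OFB with a reused IV, both messages share the same keystream S_i, so C_i ⊕ C'_i = P_i ⊕ P'_i and thus P'_i = P_i ⊕ C_i ⊕ C'_i.
P'1: 0x70 ⊕ 0x21 ⊕ 0x65 = 0x34.
P'2: 0xF1 ⊕ 0x2D ⊕ 0x3F = 0xE3.
P'3: 0x51 ⊕ 0x36 ⊕ 0x62 = 0x05.
P'4: 0x2A ⊕ 0xD8 ⊕ 0x7F = 0x8D.
P'5: 0x9F ⊕ 0xE2 ⊕ 0x07 = 0x7A.

P'1 = 0x34, P'2 = 0xE3, P'3 = 0x05, P'4 = 0x8D, P'5 = 0x7A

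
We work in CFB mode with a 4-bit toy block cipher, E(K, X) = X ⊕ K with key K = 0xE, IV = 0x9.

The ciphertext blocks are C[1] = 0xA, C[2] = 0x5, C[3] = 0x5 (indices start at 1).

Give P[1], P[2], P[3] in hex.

CFB decryption: P_i = C_i ⊕ E(K, C_{i−1}), with C_{0} = IV.
P[1]: E(K, 0x9) = 0x7; 0xA ⊕ 0x7 = 0xD.
P[2]: E(K, 0xA) = 0x4; 0x5 ⊕ 0x4 = 0x1.
P[3]: E(K, 0x5) = 0xB; 0x5 ⊕ 0xB = 0xE.

P[1] = 0xD, P[2] = 0x1, P[3] = 0xE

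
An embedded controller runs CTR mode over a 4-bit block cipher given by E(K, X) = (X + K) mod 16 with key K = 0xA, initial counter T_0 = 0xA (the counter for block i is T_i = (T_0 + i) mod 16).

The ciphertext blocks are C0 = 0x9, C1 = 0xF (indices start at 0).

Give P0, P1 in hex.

CTR decryption: S_i = E(K, T_i) where T_i is the counter for block i; P_i = C_i ⊕ S_i.
P0: T = 0xA, S = E(K, T) = 0x4; 0x9 ⊕ 0x4 = 0xD.
P1: T = 0xB, S = E(K, T) = 0x5; 0xF ⊕ 0x5 = 0xA.

P0 = 0xD, P1 = 0xA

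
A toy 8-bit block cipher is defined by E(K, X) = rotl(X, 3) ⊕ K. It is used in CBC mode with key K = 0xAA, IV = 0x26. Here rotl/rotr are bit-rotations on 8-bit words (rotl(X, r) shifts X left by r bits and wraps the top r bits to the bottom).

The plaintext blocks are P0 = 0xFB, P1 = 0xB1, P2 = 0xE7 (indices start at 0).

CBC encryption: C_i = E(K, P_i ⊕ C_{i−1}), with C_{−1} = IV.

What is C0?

C0 = 0x44

C0: P0 ⊕ 0x26 = 0xDD; E(K, 0xDD) = 0x44.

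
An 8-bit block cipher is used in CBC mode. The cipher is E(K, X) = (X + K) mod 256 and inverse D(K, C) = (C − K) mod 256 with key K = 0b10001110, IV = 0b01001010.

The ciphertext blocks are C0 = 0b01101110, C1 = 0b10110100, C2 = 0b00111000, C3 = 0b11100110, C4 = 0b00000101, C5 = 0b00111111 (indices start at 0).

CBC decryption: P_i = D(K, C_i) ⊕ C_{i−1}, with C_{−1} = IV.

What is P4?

P4 = 0b10010001

P4: D(K, 0b00000101) = 0b01110111; 0b01110111 ⊕ 0b11100110 = 0b10010001.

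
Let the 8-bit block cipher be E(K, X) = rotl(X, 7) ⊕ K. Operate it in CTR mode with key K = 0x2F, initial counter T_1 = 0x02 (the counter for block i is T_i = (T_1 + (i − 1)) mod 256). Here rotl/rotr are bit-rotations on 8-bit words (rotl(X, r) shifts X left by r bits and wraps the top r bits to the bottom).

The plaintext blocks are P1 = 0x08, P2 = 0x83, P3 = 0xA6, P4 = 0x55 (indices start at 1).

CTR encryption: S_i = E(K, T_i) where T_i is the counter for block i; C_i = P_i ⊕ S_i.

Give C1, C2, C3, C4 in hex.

C1 = 0x26, C2 = 0x2D, C3 = 0x8B, C4 = 0xF8

C1: T = 0x02, S = E(K, T) = 0x2E; 0x08 ⊕ 0x2E = 0x26.
C2: T = 0x03, S = E(K, T) = 0xAE; 0x83 ⊕ 0xAE = 0x2D.
C3: T = 0x04, S = E(K, T) = 0x2D; 0xA6 ⊕ 0x2D = 0x8B.
C4: T = 0x05, S = E(K, T) = 0xAD; 0x55 ⊕ 0xAD = 0xF8.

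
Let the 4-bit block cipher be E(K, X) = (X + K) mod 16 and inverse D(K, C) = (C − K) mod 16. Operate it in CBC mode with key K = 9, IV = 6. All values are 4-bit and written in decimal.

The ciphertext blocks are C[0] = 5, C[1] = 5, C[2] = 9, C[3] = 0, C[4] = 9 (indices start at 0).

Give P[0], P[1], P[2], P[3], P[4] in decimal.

CBC decryption: P_i = D(K, C_i) ⊕ C_{i−1}, with C_{−1} = IV.
P[0]: D(K, 5) = 12; 12 ⊕ 6 = 10.
P[1]: D(K, 5) = 12; 12 ⊕ 5 = 9.
P[2]: D(K, 9) = 0; 0 ⊕ 5 = 5.
P[3]: D(K, 0) = 7; 7 ⊕ 9 = 14.
P[4]: D(K, 9) = 0; 0 ⊕ 0 = 0.

P[0] = 10, P[1] = 9, P[2] = 5, P[3] = 14, P[4] = 0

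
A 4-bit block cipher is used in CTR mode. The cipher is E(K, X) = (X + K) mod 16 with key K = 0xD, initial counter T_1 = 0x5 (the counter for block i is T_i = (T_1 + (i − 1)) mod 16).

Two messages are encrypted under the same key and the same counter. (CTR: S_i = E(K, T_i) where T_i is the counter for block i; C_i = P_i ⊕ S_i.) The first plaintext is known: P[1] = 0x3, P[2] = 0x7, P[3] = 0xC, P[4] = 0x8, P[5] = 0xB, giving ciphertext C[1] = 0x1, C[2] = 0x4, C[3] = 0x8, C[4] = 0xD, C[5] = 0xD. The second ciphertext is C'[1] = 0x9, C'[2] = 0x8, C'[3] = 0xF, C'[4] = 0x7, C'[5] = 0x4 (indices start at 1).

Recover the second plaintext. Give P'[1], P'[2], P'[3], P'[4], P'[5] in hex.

P'[1] = 0xB, P'[2] = 0xB, P'[3] = 0xB, P'[4] = 0x2, P'[5] = 0x2

In CTR with a reused counter, both messages share the same keystream S_i, so C_i ⊕ C'_i = P_i ⊕ P'_i and thus P'_i = P_i ⊕ C_i ⊕ C'_i.
P'[1]: 0x3 ⊕ 0x1 ⊕ 0x9 = 0xB.
P'[2]: 0x7 ⊕ 0x4 ⊕ 0x8 = 0xB.
P'[3]: 0xC ⊕ 0x8 ⊕ 0xF = 0xB.
P'[4]: 0x8 ⊕ 0xD ⊕ 0x7 = 0x2.
P'[5]: 0xB ⊕ 0xD ⊕ 0x4 = 0x2.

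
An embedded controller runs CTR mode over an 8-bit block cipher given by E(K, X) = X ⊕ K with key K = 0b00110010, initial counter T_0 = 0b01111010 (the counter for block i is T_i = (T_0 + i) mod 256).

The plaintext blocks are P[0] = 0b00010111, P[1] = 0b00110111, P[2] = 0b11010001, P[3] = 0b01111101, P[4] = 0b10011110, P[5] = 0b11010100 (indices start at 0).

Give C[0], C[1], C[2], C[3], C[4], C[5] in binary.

C[0] = 0b01011111, C[1] = 0b01111110, C[2] = 0b10011111, C[3] = 0b00110010, C[4] = 0b11010010, C[5] = 0b10011001

CTR encryption: S_i = E(K, T_i) where T_i is the counter for block i; C_i = P_i ⊕ S_i.
C[0]: T = 0b01111010, S = E(K, T) = 0b01001000; 0b00010111 ⊕ 0b01001000 = 0b01011111.
C[1]: T = 0b01111011, S = E(K, T) = 0b01001001; 0b00110111 ⊕ 0b01001001 = 0b01111110.
C[2]: T = 0b01111100, S = E(K, T) = 0b01001110; 0b11010001 ⊕ 0b01001110 = 0b10011111.
C[3]: T = 0b01111101, S = E(K, T) = 0b01001111; 0b01111101 ⊕ 0b01001111 = 0b00110010.
C[4]: T = 0b01111110, S = E(K, T) = 0b01001100; 0b10011110 ⊕ 0b01001100 = 0b11010010.
C[5]: T = 0b01111111, S = E(K, T) = 0b01001101; 0b11010100 ⊕ 0b01001101 = 0b10011001.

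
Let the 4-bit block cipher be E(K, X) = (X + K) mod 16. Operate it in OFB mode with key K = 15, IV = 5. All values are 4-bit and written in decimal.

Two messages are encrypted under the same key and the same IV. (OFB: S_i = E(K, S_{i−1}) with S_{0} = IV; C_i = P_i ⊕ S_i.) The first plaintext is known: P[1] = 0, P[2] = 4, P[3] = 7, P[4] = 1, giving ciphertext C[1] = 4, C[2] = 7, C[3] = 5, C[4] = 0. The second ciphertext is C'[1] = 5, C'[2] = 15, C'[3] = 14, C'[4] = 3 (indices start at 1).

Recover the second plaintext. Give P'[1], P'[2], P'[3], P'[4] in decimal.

P'[1] = 1, P'[2] = 12, P'[3] = 12, P'[4] = 2

In OFB with a reused IV, both messages share the same keystream S_i, so C_i ⊕ C'_i = P_i ⊕ P'_i and thus P'_i = P_i ⊕ C_i ⊕ C'_i.
P'[1]: 0 ⊕ 4 ⊕ 5 = 1.
P'[2]: 4 ⊕ 7 ⊕ 15 = 12.
P'[3]: 7 ⊕ 5 ⊕ 14 = 12.
P'[4]: 1 ⊕ 0 ⊕ 3 = 2.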